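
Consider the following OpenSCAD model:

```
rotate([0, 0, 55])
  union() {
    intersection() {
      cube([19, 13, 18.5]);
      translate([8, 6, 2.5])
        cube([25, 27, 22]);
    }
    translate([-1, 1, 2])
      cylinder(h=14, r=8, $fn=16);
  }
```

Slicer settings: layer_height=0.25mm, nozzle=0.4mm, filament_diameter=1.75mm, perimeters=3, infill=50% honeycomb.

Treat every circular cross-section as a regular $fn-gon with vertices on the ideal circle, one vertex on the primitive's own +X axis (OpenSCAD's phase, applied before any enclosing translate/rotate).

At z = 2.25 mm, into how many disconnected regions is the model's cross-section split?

At z = 2.25 mm: the cube (footprint 19×13) is included at this height; the cube at (8, 6) is not intersected at this z (z outside [2.5, 24.5]); Keeping only the common overlap: at least one operand is absent at this height, so nothing remains; the r=8 cylinder at (-1, 1) contributes a regular 16-gon of circumradius 8; Taking the union: only the r=8 cylinder at (-1, 1) is present, so the union is just that shape — 1 connected region; (rotated 55° about Z; rotation is an isometry so areas/perimeters/island counts are preserved). The result has 1 disconnected region.

1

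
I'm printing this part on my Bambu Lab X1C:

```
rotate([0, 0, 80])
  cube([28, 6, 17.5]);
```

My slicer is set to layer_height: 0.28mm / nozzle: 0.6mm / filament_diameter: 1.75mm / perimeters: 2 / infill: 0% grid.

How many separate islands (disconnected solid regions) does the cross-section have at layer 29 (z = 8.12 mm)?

At z = 8.12 mm: the cube (footprint 28×6) is included at this height; (rotated 80° about Z; rotation is an isometry so areas/perimeters/island counts are preserved). Overall, the cross-section is a single solid region. Island count = 1.

1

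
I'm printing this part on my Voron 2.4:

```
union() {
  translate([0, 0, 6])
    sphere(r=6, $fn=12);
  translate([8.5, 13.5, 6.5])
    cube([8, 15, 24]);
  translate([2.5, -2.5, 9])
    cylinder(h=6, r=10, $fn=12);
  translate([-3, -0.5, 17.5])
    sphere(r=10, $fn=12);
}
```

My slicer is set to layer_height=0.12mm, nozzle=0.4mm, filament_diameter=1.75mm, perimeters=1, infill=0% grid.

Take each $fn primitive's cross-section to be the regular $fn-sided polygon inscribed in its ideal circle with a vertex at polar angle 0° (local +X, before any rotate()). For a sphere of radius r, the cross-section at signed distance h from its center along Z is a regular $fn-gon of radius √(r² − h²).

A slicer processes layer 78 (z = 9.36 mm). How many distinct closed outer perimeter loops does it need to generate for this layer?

2

At z = 9.36 mm: the r=6 sphere slices to a regular 12-gon of circumradius 4.971 (√(r²−h²) with h=3.36 from center); the cube at (8.5, 13.5) is present — its section is the full 8×15 rectangle; the r=10 cylinder at (2.5, -2.5) gives a regular 12-gon of circumradius 10 (constant along its height); the sphere at (-3, -0.5): section is a regular 12-gon, circumradius = √(r²−h²) = √(10²−8.14²) = 5.809; Merging all regions: the regions partially overlap (shared area 161.92 mm²), so overlapping operands fuse into one piece — 2 connected regions. The result has 2 disconnected regions.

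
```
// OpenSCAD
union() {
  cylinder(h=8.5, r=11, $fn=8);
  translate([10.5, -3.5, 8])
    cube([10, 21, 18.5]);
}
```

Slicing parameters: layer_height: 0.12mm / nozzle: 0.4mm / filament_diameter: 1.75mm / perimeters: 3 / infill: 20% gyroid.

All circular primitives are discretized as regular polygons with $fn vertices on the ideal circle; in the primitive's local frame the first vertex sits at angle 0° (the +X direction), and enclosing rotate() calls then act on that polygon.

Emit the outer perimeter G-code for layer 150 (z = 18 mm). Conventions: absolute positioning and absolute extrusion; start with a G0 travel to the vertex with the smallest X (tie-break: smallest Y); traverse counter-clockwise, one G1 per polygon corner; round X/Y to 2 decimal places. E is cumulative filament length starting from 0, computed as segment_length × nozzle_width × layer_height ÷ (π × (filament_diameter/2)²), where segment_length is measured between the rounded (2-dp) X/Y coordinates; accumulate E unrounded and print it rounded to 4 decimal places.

At z = 18 mm: the cylinder does not reach this height (z outside [0, 8.5]); the 10×21 cube at (10.5, -3.5) contributes its full rectangle; Merging all regions: only the 10×21 cube at (10.5, -3.5) is present, so the union is just that shape — 1 connected region. The outline is a single polygon with 4 vertices. Extrusion per mm of travel: 0.4 × 0.12 / (π × 0.875²) = 0.019956. Accumulating E over each segment gives final E = 1.2373.

G0 X10.50 Y-3.50 Z18.00
G1 X20.50 Y-3.50 E0.1996
G1 X20.50 Y17.50 E0.6186
G1 X10.50 Y17.50 E0.8182
G1 X10.50 Y-3.50 E1.2373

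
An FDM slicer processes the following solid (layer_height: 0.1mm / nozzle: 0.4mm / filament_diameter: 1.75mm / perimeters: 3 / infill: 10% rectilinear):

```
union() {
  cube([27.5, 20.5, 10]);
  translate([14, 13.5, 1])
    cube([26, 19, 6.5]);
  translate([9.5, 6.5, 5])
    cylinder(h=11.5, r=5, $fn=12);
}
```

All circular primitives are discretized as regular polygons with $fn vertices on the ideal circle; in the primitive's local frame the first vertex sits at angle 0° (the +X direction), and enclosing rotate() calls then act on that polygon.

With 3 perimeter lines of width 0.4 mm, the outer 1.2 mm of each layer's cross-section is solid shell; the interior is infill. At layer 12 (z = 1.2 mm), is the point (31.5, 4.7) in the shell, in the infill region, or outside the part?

outside

At z = 1.2 mm: the cube is present — its section is the full 27.5×20.5 rectangle; the 26×19 cube at (14, 13.5) contributes its full rectangle; the cylinder at (9.5, 6.5) is not intersected at this z (z outside [5, 16.5]); Merging all regions: the regions partially overlap (shared area 94.50 mm²), so overlapping operands fuse into one piece — 1 connected region. Overall, the cross-section is a single solid region. The nearest boundary edge runs (27.50, 13.50)→(27.50, 0.00); distance from the point to it = 4.00 mm. The point is not inside any of the regions above, so it lies outside the cross-section (4.00 mm from the nearest boundary).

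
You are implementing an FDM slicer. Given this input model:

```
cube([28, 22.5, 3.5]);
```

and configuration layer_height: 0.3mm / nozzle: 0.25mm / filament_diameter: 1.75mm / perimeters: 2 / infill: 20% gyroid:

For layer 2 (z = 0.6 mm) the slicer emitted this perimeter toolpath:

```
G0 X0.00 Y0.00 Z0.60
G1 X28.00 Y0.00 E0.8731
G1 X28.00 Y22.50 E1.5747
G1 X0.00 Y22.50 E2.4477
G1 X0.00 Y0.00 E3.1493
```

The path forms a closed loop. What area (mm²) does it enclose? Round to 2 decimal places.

Apply the shoelace formula to the sequence of (X, Y) vertices; enclosed area = 630.00 mm².

630.00 mm²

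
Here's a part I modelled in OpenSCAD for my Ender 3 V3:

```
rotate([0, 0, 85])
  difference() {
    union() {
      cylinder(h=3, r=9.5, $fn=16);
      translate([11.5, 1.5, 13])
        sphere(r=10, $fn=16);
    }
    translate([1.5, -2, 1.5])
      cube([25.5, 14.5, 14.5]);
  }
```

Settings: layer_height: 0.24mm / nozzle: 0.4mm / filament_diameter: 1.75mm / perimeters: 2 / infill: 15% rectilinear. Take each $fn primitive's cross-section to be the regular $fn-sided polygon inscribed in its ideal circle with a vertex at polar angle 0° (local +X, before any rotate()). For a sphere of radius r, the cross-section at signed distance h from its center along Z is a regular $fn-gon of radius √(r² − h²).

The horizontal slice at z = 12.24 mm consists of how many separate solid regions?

1

At z = 12.24 mm: the cylinder is not intersected at this z (z outside [0, 3]); the r=10 sphere at (11.5, 1.5) slices to a regular 16-gon of circumradius 9.971 (√(r²−h²) with h=0.76 from center); Taking the union: only the r=10 sphere at (11.5, 1.5) is present, so the union is just that shape — 1 connected region; the 25.5×14.5 cube at (1.5, -2) contributes its full rectangle; Taking the first minus the rest: starting from that combined region, the 25.5×14.5 cube at (1.5, -2) partially overlaps it — only the 219.55 mm² overlap (of its 369.75 mm²) is removed, clipping the outline — 1 connected region; (whole slice rotated 85° about Z — lengths, areas and connectivity unchanged). The result has 1 disconnected region.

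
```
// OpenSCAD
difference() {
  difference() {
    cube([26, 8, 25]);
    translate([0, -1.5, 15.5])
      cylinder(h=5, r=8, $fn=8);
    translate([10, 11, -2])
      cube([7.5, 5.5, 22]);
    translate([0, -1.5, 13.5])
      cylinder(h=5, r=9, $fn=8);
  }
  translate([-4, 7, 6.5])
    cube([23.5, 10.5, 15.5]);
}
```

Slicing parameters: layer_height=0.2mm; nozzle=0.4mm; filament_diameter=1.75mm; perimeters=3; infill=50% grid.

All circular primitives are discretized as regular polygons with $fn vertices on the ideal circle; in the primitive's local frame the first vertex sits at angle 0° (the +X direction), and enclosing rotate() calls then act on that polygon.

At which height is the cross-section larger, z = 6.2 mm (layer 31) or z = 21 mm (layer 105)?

Layer 31 (z = 6.2): the cube (footprint 26×8) is included at this height (area 208.00 mm²); the cylinder at (0, -1.5) is absent (z outside [15.5, 20.5]); the 7.5×5.5 cube at (10, 11) contributes its full rectangle (area 41.25 mm²); the cylinder at (0, -1.5) does not reach this height (z outside [13.5, 18.5]); Subtracting the remaining from the first: starting from the 26×8 cube (208.00 mm²), the 7.5×5.5 cube at (10, 11) misses the remaining region (no effect) — area = 208.00 mm²; the cube at (-4, 7) does not reach this height (z outside [6.5, 22]); Subtracting the remaining from the first: none of the subtracted shapes is present at this height, so the result so far is unchanged — area = 208.00 mm². So its area = 208.00 mm². Layer 105 (z = 21): the cube is present — its section is the full 26×8 rectangle (area 208.00 mm²); the cylinder at (0, -1.5) is not intersected at this z (z outside [15.5, 20.5]); the cube at (10, 11) is absent (z outside [-2, 20]); the cylinder at (0, -1.5) is not intersected at this z (z outside [13.5, 18.5]); Subtracting the remaining from the first: none of the subtracted shapes is present at this height, so the 26×8 cube is unchanged — area = 208.00 mm²; the 23.5×10.5 cube at (-4, 7) contributes its full rectangle (area 246.75 mm²); After the difference (first − rest): starting from that combined region (208.00 mm²), the 23.5×10.5 cube at (-4, 7) partially overlaps it — only the 19.50 mm² overlap (of its 246.75 mm²) is removed, clipping the outline — area = 188.50 mm². So its area = 188.50 mm². Layer 31 is larger (208.00 vs 188.50 mm²).

layer 31 (z = 6.2 mm)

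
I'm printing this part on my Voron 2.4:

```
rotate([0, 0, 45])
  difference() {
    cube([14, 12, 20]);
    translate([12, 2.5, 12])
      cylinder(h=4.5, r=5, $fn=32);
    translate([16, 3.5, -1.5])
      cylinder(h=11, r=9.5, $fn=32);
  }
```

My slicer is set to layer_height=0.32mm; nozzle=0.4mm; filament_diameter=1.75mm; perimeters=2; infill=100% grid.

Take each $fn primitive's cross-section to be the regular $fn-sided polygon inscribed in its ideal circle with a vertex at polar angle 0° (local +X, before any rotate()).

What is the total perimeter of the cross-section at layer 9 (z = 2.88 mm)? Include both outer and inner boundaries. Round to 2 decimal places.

45.20 mm

At z = 2.88 mm: the cube (footprint 14×12) is included at this height (perimeter 52.00 mm); the cylinder at (12, 2.5) does not reach this height (z outside [12, 16.5]); the r=9.5 cylinder at (16, 3.5) contributes a regular 32-gon of circumradius 9.5 (perimeter = 2·32·9.500·sin(180°/32) = 59.59 mm); Taking the first minus the rest: starting from the 14×12 cube, the r=9.5 cylinder at (16, 3.5) partially overlaps it — only the 76.07 mm² overlap (of its 281.71 mm²) is removed, clipping the outline — boundary = 45.20 mm; (rotated 45° about Z; rotation is an isometry so areas/perimeters/island counts are preserved). Overall, the cross-section is a single solid region. Total boundary length (outer) = 45.20 mm.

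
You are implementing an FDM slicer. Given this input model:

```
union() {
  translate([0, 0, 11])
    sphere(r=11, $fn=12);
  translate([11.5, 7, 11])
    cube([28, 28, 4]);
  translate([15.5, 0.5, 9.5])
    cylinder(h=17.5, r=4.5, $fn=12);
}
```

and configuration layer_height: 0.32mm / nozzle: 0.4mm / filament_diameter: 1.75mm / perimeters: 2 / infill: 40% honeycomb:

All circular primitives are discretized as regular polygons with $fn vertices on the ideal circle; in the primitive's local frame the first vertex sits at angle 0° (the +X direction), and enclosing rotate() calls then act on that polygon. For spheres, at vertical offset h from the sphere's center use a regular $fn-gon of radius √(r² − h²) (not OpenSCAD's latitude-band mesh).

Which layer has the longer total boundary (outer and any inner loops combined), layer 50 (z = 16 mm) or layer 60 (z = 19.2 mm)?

Layer 50 (z = 16): the sphere: section is a regular 12-gon, circumradius = √(r²−h²) = √(11²−5²) = 9.798 (perimeter = 2·12·9.798·sin(180°/12) = 60.86 mm); the cube at (11.5, 7) is not intersected at this z (z outside [11, 15]); the r=4.5 cylinder at (15.5, 0.5) contributes a regular 12-gon of circumradius 4.5 (perimeter = 2·12·4.500·sin(180°/12) = 27.95 mm); Combining (union): the 2 present regions are separate (no shared area or edge), so areas and boundary lengths simply add and each stays a separate island — boundary = 88.81 mm. So its perimeter = 88.81 mm. Layer 60 (z = 19.2): the r=11 sphere slices to a regular 12-gon of circumradius 7.332 (√(r²−h²) with h=8.2 from center) (perimeter = 2·12·7.332·sin(180°/12) = 45.54 mm); the cube at (11.5, 7) is absent (z outside [11, 15]); the cylinder at (15.5, 0.5): section is a regular 12-gon, circumradius r=4.5 (perimeter = 2·12·4.500·sin(180°/12) = 27.95 mm); Combining (union): the 2 present regions are separate (no shared area or edge), so areas and boundary lengths simply add and each stays a separate island — boundary = 73.50 mm. So its perimeter = 73.50 mm. Layer 50 is larger (88.81 vs 73.50 mm).

layer 50 (z = 16 mm)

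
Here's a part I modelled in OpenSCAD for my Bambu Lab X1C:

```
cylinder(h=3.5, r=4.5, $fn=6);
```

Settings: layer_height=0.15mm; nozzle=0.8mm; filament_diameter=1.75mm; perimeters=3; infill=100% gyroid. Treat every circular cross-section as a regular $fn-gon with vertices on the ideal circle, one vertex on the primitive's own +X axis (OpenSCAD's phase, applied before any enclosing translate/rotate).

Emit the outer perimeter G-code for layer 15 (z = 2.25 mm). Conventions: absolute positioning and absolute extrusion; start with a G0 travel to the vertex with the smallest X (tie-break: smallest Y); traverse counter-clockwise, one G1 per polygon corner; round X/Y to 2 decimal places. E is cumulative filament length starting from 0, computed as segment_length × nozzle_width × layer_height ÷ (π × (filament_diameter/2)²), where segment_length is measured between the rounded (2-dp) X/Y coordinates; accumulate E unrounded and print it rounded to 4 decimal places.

G0 X-4.50 Y0.00 Z2.25
G1 X-2.25 Y-3.90 E0.2246
G1 X2.25 Y-3.90 E0.4491
G1 X4.50 Y0.00 E0.6738
G1 X2.25 Y3.90 E0.8984
G1 X-2.25 Y3.90 E1.1229
G1 X-4.50 Y0.00 E1.3475

At z = 2.25 mm: the r=4.5 cylinder contributes a regular 6-gon of circumradius 4.5. The outline is a single polygon with 6 vertices. Extrusion per mm of travel: 0.8 × 0.15 / (π × 0.875²) = 0.049890. Accumulating E over each segment gives final E = 1.3475.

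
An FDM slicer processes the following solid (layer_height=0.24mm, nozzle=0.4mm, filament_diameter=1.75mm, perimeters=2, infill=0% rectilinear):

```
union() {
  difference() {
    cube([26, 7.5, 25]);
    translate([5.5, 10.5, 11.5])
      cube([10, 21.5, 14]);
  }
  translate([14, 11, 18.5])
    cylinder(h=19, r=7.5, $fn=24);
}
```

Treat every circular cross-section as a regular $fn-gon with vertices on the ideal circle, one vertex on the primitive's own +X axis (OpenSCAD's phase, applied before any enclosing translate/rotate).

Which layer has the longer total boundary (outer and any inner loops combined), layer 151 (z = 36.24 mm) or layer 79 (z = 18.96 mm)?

layer 79 (z = 18.96 mm)

Layer 151 (z = 36.24): the cube is not intersected at this z (z outside [0, 25]); the cube at (5.5, 10.5) is not intersected at this z (z outside [11.5, 25.5]); After the difference (first − rest): the first operand is absent here, so nothing remains; the r=7.5 cylinder at (14, 11) gives a regular 24-gon of circumradius 7.5 (constant along its height) (perimeter = 2·24·7.500·sin(180°/24) = 46.99 mm); Taking the union: only the r=7.5 cylinder at (14, 11) is present, so the union is just that shape — boundary = 46.99 mm. So its perimeter = 46.99 mm. Layer 79 (z = 18.96): the cube is present — its section is the full 26×7.5 rectangle (perimeter 67.00 mm); the cube at (5.5, 10.5) is present — its section is the full 10×21.5 rectangle (perimeter 63.00 mm); After the difference (first − rest): starting from the 26×7.5 cube, the 10×21.5 cube at (5.5, 10.5) misses the remaining region (no effect) — boundary = 67.00 mm; the cylinder at (14, 11): section is a regular 24-gon, circumradius r=7.5 (perimeter = 2·24·7.500·sin(180°/24) = 46.99 mm); Taking the union: the regions partially overlap (shared area 37.15 mm²), so the edge portions inside another operand are dropped and the merged outline is re-measured after clipping — boundary = 84.59 mm. So its perimeter = 84.59 mm. Layer 79 is larger (84.59 vs 46.99 mm).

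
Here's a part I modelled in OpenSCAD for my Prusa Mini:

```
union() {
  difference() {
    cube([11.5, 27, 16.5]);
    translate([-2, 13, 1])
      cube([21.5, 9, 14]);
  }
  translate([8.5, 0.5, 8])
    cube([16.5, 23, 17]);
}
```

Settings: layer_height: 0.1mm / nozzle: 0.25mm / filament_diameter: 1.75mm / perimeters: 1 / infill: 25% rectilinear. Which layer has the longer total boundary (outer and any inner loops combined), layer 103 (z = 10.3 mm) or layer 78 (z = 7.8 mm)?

layer 103 (z = 10.3 mm)

Layer 103 (z = 10.3): the cube (footprint 11.5×27) is included at this height (perimeter 77.00 mm); the cube at (-2, 13) (footprint 21.5×9) is included at this height (perimeter 61.00 mm); Subtracting the remaining from the first: starting from the 11.5×27 cube, the 21.5×9 cube at (-2, 13) partially overlaps it — only the 103.50 mm² overlap (of its 193.50 mm²) is removed, clipping the outline — boundary = 82.00 mm; the cube at (8.5, 0.5) is present — its section is the full 16.5×23 rectangle (perimeter 79.00 mm); Merging all regions: the regions partially overlap (shared area 42.00 mm²), so the edge portions inside another operand are dropped and the merged outline is re-measured after clipping — boundary = 121.00 mm. So its perimeter = 121.00 mm. Layer 78 (z = 7.8): the 11.5×27 cube contributes its full rectangle (perimeter 77.00 mm); the cube at (-2, 13) is present — its section is the full 21.5×9 rectangle (perimeter 61.00 mm); Taking the first minus the rest: starting from the 11.5×27 cube, the 21.5×9 cube at (-2, 13) partially overlaps it — only the 103.50 mm² overlap (of its 193.50 mm²) is removed, clipping the outline — boundary = 82.00 mm; the cube at (8.5, 0.5) does not reach this height (z outside [8, 25]); Combining (union): only the result so far is present, so the union is just that shape — boundary = 82.00 mm. So its perimeter = 82.00 mm. Layer 103 is larger (121.00 vs 82.00 mm).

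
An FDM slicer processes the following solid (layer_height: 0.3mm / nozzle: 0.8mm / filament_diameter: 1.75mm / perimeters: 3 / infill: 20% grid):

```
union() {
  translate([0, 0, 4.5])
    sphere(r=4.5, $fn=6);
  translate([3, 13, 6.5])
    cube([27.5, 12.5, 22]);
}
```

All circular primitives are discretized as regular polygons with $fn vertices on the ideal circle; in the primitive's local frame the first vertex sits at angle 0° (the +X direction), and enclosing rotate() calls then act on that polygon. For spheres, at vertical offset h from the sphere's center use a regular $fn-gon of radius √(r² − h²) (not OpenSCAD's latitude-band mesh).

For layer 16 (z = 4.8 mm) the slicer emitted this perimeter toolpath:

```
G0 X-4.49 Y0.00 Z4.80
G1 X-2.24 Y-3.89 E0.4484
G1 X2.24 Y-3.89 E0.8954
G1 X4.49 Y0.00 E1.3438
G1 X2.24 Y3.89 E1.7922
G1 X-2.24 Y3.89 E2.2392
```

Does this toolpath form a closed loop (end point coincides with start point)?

Start point (G0): (-4.49, 0.00). End point (last G1): the path does not return to the start — open.

no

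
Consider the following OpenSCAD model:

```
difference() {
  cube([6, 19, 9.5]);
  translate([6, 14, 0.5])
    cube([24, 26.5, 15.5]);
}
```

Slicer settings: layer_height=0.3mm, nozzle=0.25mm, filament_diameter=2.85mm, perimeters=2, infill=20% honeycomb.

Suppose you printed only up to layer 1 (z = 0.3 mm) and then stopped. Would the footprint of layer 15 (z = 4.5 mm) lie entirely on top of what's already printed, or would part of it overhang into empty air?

Compare the two slices. At z = 0.3: the cube is present — its section is the full 6×19 rectangle (area 114.00 mm²); the cube at (6, 14) is absent (z outside [0.5, 16]); Subtracting the remaining from the first: none of the subtracted shapes is present at this height, so the 6×19 cube is unchanged — area = 114.00 mm². At z = 4.5: the cube is present — its section is the full 6×19 rectangle (area 114.00 mm²); the cube at (6, 14) is present — its section is the full 24×26.5 rectangle (area 636.00 mm²); Taking the first minus the rest: starting from the 6×19 cube (114.00 mm²), the 24×26.5 cube at (6, 14) misses the remaining region (no effect) — area = 114.00 mm². Checking containment: the cross-section at z = 4.5 is a subset of the cross-section at z = 0.3.

entirely on top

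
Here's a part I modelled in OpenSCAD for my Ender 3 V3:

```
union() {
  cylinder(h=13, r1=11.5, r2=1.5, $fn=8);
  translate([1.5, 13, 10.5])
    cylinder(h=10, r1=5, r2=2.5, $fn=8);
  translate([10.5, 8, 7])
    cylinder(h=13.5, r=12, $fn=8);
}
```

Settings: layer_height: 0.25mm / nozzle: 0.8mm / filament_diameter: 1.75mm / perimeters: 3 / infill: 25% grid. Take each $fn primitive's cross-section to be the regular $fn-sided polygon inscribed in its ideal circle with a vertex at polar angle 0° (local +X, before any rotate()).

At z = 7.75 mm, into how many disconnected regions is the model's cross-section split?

At z = 7.75 mm: the cone: at t=0.596 of its height the radius interpolates to r₁+(r₂−r₁)t = 5.538, giving a regular 8-gon of that circumradius; the cone at (1.5, 13) is absent (z outside [10.5, 20.5]); the r=12 cylinder at (10.5, 8) contributes a regular 8-gon of circumradius 12; Taking the union: the regions partially overlap (shared area 21.62 mm²), so overlapping operands fuse into one piece — 1 connected region. The result has 1 disconnected region.

1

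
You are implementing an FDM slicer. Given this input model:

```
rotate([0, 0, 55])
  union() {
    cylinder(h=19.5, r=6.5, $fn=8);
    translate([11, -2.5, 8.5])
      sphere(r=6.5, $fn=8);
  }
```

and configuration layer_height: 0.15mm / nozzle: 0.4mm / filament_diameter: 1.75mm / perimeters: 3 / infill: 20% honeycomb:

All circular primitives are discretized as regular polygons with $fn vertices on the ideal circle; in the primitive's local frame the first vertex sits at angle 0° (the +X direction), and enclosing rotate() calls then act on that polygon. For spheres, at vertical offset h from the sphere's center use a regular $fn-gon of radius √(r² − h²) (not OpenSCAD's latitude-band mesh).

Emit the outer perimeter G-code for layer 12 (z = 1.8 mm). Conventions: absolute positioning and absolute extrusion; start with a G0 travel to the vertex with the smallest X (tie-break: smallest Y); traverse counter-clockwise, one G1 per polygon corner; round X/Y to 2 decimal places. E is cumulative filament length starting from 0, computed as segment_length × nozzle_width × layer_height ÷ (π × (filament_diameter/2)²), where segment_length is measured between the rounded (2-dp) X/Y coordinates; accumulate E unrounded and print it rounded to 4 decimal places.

G0 X-6.40 Y-1.13 Z1.80
G1 X-3.73 Y-5.32 E0.1239
G1 X1.13 Y-6.40 E0.2481
G1 X5.32 Y-3.73 E0.3721
G1 X6.40 Y1.13 E0.4963
G1 X3.73 Y5.32 E0.6202
G1 X-1.13 Y6.40 E0.7444
G1 X-5.32 Y3.73 E0.8683
G1 X-6.40 Y-1.13 E0.9925

At z = 1.8 mm: the cylinder: section is a regular 8-gon, circumradius r=6.5; the sphere at (11, -2.5) does not reach this height (|z−center|=6.700 > r=6.5); Taking the union: only the r=6.5 cylinder is present, so the union is just that shape — 1 connected region; (rotated 55° about Z; rotation is an isometry so areas/perimeters/island counts are preserved). The outline is a single polygon with 8 vertices. Extrusion per mm of travel: 0.4 × 0.15 / (π × 0.875²) = 0.024945. Accumulating E over each segment gives final E = 0.9925.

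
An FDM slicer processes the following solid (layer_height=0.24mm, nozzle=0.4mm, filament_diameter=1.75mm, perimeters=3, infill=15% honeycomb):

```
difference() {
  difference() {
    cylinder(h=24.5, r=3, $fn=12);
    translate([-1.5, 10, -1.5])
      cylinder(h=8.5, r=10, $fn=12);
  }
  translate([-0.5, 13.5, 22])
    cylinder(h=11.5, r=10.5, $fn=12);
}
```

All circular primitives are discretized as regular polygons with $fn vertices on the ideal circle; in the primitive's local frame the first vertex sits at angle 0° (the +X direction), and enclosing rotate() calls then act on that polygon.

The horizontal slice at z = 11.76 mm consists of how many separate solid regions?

At z = 11.76 mm: the r=3 cylinder gives a regular 12-gon of circumradius 3 (constant along its height); the cylinder at (-1.5, 10) is not intersected at this z (z outside [-1.5, 7]); Subtracting the remaining from the first: none of the subtracted shapes is present at this height, so the r=3 cylinder is unchanged — 1 connected region; the cylinder at (-0.5, 13.5) is not intersected at this z (z outside [22, 33.5]); Taking the first minus the rest: none of the subtracted shapes is present at this height, so the result so far is unchanged — 1 connected region. The result has 1 disconnected region.

1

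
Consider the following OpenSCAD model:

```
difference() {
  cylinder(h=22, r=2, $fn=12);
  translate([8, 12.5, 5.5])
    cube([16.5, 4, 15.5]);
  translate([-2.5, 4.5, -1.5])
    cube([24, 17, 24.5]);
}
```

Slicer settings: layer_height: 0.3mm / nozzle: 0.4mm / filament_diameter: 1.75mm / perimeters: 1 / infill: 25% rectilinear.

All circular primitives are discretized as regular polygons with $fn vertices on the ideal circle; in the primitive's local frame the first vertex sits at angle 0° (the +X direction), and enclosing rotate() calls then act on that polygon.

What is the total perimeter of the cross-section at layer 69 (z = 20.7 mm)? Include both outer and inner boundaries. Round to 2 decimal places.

At z = 20.7 mm: the r=2 cylinder contributes a regular 12-gon of circumradius 2 (perimeter = 2·12·2.000·sin(180°/12) = 12.42 mm); the cube at (8, 12.5) is present — its section is the full 16.5×4 rectangle (perimeter 41.00 mm); the 24×17 cube at (-2.5, 4.5) contributes its full rectangle (perimeter 82.00 mm); Subtracting the remaining from the first: starting from the r=2 cylinder, the 16.5×4 cube at (8, 12.5) misses the remaining region (no effect); the 24×17 cube at (-2.5, 4.5) misses the remaining region (no effect) — boundary = 12.42 mm. Overall, the cross-section is a single solid region. Total boundary length (outer) = 12.42 mm.

12.42 mm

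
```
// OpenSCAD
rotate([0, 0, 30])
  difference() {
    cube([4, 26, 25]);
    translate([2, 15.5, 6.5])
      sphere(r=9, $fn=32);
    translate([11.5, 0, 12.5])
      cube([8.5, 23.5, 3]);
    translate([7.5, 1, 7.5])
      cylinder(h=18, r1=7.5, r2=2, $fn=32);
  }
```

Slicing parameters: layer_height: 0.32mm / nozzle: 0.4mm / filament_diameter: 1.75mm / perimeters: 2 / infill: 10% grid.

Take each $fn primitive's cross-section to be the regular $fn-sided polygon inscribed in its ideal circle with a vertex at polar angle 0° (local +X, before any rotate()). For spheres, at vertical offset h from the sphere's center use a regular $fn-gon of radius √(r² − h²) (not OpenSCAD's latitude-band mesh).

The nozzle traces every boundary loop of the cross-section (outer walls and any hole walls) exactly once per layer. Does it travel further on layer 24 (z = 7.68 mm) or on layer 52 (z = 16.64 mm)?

layer 52 (z = 16.64 mm)

Layer 24 (z = 7.68): the 4×26 cube contributes its full rectangle (perimeter 60.00 mm); the sphere at (2, 15.5): section is a regular 32-gon, circumradius = √(r²−h²) = √(9²−1.18²) = 8.922 (perimeter = 2·32·8.922·sin(180°/32) = 55.97 mm); the cube at (11.5, 0) does not reach this height (z outside [12.5, 15.5]); the cone at (7.5, 1) (r1=7.5→r2=2) has section circumradius 7.445 here — a regular 32-gon (perimeter = 2·32·7.445·sin(180°/32) = 46.70 mm); Subtracting the remaining from the first: starting from the 4×26 cube, the r=9 sphere at (2, 15.5) partially overlaps it — only the 70.56 mm² overlap (of its 248.49 mm²) is removed, clipping the outline; the cone at (7.5, 1) partially overlaps it — only the 21.63 mm² overlap (of its 173.02 mm²) is removed, clipping the outline — boundary = 28.85 mm; (rotated 30° about Z; rotation is an isometry so areas/perimeters/island counts are preserved). So its perimeter = 28.85 mm. Layer 52 (z = 16.64): the 4×26 cube contributes its full rectangle (perimeter 60.00 mm); the sphere at (2, 15.5) does not reach this height (|z−center|=10.140 > r=9); the cube at (11.5, 0) is not intersected at this z (z outside [12.5, 15.5]); the cone at (7.5, 1) contributes a regular 32-gon of circumradius 4.707 (interpolated between r1=7.5 and r2=2 at t=0.508) (perimeter = 2·32·4.707·sin(180°/32) = 29.53 mm); Subtracting the remaining from the first: starting from the 4×26 cube, the cone at (7.5, 1) partially overlaps it — only the 3.71 mm² overlap (of its 69.16 mm²) is removed, clipping the outline — boundary = 59.22 mm; (rotated 30° about Z; rotation is an isometry so areas/perimeters/island counts are preserved). So its perimeter = 59.22 mm. Layer 52 is larger (59.22 vs 28.85 mm).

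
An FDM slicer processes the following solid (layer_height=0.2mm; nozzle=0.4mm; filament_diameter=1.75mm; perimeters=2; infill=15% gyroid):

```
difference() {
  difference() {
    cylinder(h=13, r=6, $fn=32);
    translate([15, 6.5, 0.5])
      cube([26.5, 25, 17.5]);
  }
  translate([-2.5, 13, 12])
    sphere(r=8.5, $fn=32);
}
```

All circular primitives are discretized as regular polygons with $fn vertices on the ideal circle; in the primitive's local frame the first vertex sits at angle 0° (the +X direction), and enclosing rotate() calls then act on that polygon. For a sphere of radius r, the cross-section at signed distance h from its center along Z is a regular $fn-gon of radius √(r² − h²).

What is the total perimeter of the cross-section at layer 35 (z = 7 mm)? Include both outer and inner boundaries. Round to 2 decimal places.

At z = 7 mm: the r=6 cylinder contributes a regular 32-gon of circumradius 6 (perimeter = 2·32·6.000·sin(180°/32) = 37.64 mm); the cube at (15, 6.5) is present — its section is the full 26.5×25 rectangle (perimeter 103.00 mm); After the difference (first − rest): starting from the r=6 cylinder, the 26.5×25 cube at (15, 6.5) misses the remaining region (no effect) — boundary = 37.64 mm; the sphere at (-2.5, 13): section is a regular 32-gon, circumradius = √(r²−h²) = √(8.5²−5²) = 6.874 (perimeter = 2·32·6.874·sin(180°/32) = 43.12 mm); Subtracting the remaining from the first: starting from the result so far, the r=8.5 sphere at (-2.5, 13) misses the remaining region (no effect) — boundary = 37.64 mm. Overall, the cross-section is a single solid region. Total boundary length (outer) = 37.64 mm.

37.64 mm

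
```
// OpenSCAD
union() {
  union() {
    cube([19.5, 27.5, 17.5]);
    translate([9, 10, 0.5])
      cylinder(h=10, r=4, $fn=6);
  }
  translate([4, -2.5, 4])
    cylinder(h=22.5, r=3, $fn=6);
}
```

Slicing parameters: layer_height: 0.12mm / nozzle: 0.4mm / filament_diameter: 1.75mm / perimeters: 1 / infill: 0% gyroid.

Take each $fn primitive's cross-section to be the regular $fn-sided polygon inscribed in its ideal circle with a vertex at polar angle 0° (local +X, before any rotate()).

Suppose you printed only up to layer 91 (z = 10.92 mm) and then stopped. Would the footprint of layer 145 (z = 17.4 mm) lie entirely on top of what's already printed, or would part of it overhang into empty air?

entirely on top

Compare the two slices. At z = 10.92: the cube (footprint 19.5×27.5) is included at this height (area 536.25 mm²); the cylinder at (9, 10) does not reach this height (z outside [0.5, 10.5]); Merging all regions: only the 19.5×27.5 cube is present, so the union is just that shape — area = 536.25 mm²; the cylinder at (4, -2.5): section is a regular 6-gon, circumradius r=3 (area = (6/2)·3.000²·sin(360°/6) = 23.38 mm²); Combining (union): the regions partially overlap — summed areas 559.63 mm² minus the doubly-counted overlap 0.30 mm² gives 559.33 mm² — area = 559.33 mm². At z = 17.4: the cube is present — its section is the full 19.5×27.5 rectangle (area 536.25 mm²); the cylinder at (9, 10) is not intersected at this z (z outside [0.5, 10.5]); Taking the union: only the 19.5×27.5 cube is present, so the union is just that shape — area = 536.25 mm²; the r=3 cylinder at (4, -2.5) contributes a regular 6-gon of circumradius 3 (area = (6/2)·3.000²·sin(360°/6) = 23.38 mm²); Taking the union: the regions partially overlap — summed areas 559.63 mm² minus the doubly-counted overlap 0.30 mm² gives 559.33 mm² — area = 559.33 mm². Checking containment: the cross-section at z = 17.4 is a subset of the cross-section at z = 10.92.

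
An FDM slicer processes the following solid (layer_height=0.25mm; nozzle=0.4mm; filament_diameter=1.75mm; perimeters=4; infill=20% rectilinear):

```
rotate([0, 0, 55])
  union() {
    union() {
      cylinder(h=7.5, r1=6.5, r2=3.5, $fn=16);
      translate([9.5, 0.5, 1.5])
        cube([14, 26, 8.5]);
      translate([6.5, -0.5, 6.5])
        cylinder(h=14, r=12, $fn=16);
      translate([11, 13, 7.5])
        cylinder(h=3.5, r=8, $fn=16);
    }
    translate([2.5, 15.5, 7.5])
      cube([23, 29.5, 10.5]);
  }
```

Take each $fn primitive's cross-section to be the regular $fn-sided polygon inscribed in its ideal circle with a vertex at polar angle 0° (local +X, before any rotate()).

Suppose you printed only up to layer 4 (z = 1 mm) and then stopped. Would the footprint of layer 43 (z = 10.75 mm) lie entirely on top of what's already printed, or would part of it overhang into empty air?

Compare the two slices. At z = 1: the cone (r1=6.5→r2=3.5) has section circumradius 6.100 here — a regular 16-gon (area = (16/2)·6.100²·sin(360°/16) = 113.92 mm²); the cube at (9.5, 0.5) is not intersected at this z (z outside [1.5, 10]); the cylinder at (6.5, -0.5) does not reach this height (z outside [6.5, 20.5]); the cylinder at (11, 13) is not intersected at this z (z outside [7.5, 11]); Taking the union: only the cone is present, so the union is just that shape — area = 113.92 mm²; the cube at (2.5, 15.5) is not intersected at this z (z outside [7.5, 18]); Taking the union: only the result so far is present, so the union is just that shape — area = 113.92 mm²; (whole slice rotated 55° about Z — lengths, areas and connectivity unchanged). At z = 10.75: the cone does not reach this height (z outside [0, 7.5]); the cube at (9.5, 0.5) is absent (z outside [1.5, 10]); the r=12 cylinder at (6.5, -0.5) gives a regular 16-gon of circumradius 12 (constant along its height) (area = (16/2)·12.000²·sin(360°/16) = 440.85 mm²); the r=8 cylinder at (11, 13) gives a regular 16-gon of circumradius 8 (constant along its height) (area = (16/2)·8.000²·sin(360°/16) = 195.93 mm²); Combining (union): the regions partially overlap — summed areas 636.79 mm² minus the doubly-counted overlap 50.35 mm² gives 586.44 mm² — area = 586.44 mm²; the cube at (2.5, 15.5) is present — its section is the full 23×29.5 rectangle (area 678.50 mm²); Merging all regions: the regions partially overlap — summed areas 1264.94 mm² minus the doubly-counted overlap 59.21 mm² gives 1205.73 mm² — area = 1205.73 mm²; (rotated 55° about Z; rotation is an isometry so areas/perimeters/island counts are preserved). Checking containment: at z = 10.75 the cross-section extends beyond the z = 1 cross-section by about 1095.45 mm².

part overhangs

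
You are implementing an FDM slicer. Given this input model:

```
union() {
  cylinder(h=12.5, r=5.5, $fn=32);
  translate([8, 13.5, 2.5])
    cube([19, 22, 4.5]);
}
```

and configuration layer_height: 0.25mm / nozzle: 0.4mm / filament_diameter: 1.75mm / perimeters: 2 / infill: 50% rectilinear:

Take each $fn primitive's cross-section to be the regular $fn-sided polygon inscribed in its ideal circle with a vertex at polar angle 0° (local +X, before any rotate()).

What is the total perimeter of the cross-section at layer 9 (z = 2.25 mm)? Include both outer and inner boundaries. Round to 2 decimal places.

At z = 2.25 mm: the r=5.5 cylinder gives a regular 32-gon of circumradius 5.5 (constant along its height) (perimeter = 2·32·5.500·sin(180°/32) = 34.50 mm); the cube at (8, 13.5) does not reach this height (z outside [2.5, 7]); Merging all regions: only the r=5.5 cylinder is present, so the union is just that shape — boundary = 34.50 mm. Overall, the cross-section is a single solid region. Total boundary length (outer) = 34.50 mm.

34.50 mm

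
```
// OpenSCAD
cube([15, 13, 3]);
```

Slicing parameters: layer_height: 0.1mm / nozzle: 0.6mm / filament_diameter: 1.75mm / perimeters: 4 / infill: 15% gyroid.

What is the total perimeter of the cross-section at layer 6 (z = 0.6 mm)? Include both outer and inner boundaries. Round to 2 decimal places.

56.00 mm

At z = 0.6 mm: the cube (footprint 15×13) is included at this height (perimeter 56.00 mm). Overall, the cross-section is a single solid region. Total boundary length (outer) = 56.00 mm.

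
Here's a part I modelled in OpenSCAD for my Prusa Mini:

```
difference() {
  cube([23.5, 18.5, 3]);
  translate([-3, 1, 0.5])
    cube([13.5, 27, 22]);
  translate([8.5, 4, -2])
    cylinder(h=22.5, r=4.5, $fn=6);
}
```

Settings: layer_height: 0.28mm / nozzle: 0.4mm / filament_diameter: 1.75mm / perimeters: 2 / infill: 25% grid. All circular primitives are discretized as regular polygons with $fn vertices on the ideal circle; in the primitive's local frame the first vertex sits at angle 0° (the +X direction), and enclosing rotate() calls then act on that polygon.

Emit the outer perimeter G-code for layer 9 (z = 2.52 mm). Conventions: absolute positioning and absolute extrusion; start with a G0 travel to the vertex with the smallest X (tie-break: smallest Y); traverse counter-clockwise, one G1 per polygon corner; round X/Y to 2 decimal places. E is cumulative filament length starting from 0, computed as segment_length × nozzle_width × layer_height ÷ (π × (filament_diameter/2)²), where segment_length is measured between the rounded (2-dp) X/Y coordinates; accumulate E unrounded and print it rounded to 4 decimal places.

G0 X0.00 Y0.00 Z2.52
G1 X23.50 Y0.00 E1.0943
G1 X23.50 Y18.50 E1.9557
G1 X10.50 Y18.50 E2.5610
G1 X10.50 Y7.90 E3.0546
G1 X10.75 Y7.90 E3.0663
G1 X13.00 Y4.00 E3.2759
G1 X10.75 Y0.10 E3.4856
G1 X6.25 Y0.10 E3.6951
G1 X5.73 Y1.00 E3.7435
G1 X0.00 Y1.00 E4.0103
G1 X0.00 Y0.00 E4.0569

At z = 2.52 mm: the cube (footprint 23.5×18.5) is included at this height; the cube at (-3, 1) is present — its section is the full 13.5×27 rectangle; the r=4.5 cylinder at (8.5, 4) gives a regular 6-gon of circumradius 4.5 (constant along its height); After the difference (first − rest): starting from the 23.5×18.5 cube, the 13.5×27 cube at (-3, 1) partially overlaps it — only the 183.75 mm² overlap (of its 364.50 mm²) is removed, clipping the outline; the r=4.5 cylinder at (8.5, 4) partially overlaps it — only the 14.76 mm² overlap (of its 52.61 mm²) is removed, clipping the outline — 1 connected region. The outline is a single polygon with 11 vertices. Extrusion per mm of travel: 0.4 × 0.28 / (π × 0.875²) = 0.046564. Accumulating E over each segment gives final E = 4.0569.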